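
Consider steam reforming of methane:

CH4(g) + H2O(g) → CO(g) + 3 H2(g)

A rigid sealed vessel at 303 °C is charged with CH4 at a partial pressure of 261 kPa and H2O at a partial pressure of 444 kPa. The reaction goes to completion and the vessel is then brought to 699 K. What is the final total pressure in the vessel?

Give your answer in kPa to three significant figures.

At constant V, partial pressures at 303 °C are proportional to moles, so apply stoichiometry directly to pressures.
P(H2O) required for 261 kPa of CH4 = (1/1) × 261 = 261.0 kPa; available 444 kPa, so CH4 is limiting.
P(H2O) remaining = 444 − (1/1) × 261 = 183.0 kPa
P(gaseous products) = (1+3)/1 × 261 = 1044 kPa
P_total at 303 °C = 183.0 + 1044 = 1227 kPa
Scaling to 699 K: P = 1227 × 699/576.15 = 1489 kPa

1490 kPa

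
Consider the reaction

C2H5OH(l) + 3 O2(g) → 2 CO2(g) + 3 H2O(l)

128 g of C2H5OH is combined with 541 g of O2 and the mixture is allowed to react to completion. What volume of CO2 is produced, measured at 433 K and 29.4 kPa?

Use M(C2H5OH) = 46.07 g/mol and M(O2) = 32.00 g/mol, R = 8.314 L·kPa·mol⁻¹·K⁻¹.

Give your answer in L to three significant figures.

680 L

n(C2H5OH) = 128 / 46.07 = 2.778 mol
n(O2) = 541 / 32.00 = 16.91 mol
For 2.778 mol C2H5OH, stoichiometry requires (3/1) × 2.778 = 8.334 mol O2; 16.91 mol is available, so C2H5OH is limiting.
n(CO2) = (2/1) × 2.778 = 5.556 mol
V(CO2) = nRT/P = 5.556 × 8.314 × 433 / 29.4 = 680.3 L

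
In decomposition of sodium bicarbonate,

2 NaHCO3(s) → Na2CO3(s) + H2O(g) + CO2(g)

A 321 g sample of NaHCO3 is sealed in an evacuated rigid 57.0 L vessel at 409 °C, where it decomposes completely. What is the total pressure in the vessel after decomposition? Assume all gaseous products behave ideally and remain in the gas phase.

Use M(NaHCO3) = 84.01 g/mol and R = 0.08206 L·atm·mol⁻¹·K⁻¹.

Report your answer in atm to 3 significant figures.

n(NaHCO3) = 321 / 84.01 = 3.821 mol
n(gas produced) = (2/2) × 3.821 = 3.821 mol
P = nRT/V = 3.821 × 0.08206 × 682.15 / 57.0 = 3.752 atm

3.75 atm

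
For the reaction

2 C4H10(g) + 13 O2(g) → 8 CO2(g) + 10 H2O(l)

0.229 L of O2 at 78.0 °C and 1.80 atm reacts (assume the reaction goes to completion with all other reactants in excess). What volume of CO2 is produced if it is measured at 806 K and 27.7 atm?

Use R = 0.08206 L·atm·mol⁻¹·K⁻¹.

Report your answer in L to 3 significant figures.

n(O2) = PV/RT = (1.80 × 0.229) / (0.08206 × 351.15) = 0.01430 mol
n(CO2) = (8/13) × 0.01430 = 0.008800 mol
V = nRT/P = 0.008800 × 0.08206 × 806 / 27.7 = 0.02101 L

0.0210 L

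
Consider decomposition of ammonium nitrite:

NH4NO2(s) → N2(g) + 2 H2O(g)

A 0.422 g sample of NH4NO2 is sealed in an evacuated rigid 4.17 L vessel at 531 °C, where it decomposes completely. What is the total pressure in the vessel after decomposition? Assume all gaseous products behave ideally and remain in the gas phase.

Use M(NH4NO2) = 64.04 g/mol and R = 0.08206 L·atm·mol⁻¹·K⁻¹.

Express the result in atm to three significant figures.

n(NH4NO2) = 0.422 / 64.04 = 0.006590 mol
n(gas produced) = (3/1) × 0.006590 = 0.01977 mol
P = nRT/V = 0.01977 × 0.08206 × 804.15 / 4.17 = 0.3129 atm

0.313 atm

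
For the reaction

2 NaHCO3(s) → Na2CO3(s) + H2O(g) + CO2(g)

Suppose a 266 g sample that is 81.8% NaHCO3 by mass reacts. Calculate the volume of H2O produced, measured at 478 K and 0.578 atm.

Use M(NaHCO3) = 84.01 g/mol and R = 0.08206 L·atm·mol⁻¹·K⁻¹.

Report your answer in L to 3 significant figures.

87.9 L

mass of NaHCO3 = 266 × 81.8/100 = 217.6 g
n(NaHCO3) = 217.6 / 84.01 = 2.590 mol
n(H2O) = (1/2) × 2.590 = 1.295 mol
V = nRT/P = 1.295 × 0.08206 × 478 / 0.578 = 87.88 L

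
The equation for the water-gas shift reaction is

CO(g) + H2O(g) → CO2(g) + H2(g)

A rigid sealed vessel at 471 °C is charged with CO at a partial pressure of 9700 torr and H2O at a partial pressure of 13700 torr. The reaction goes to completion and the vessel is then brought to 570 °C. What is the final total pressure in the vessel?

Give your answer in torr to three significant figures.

26500 torr

With V and T fixed, P_i ∝ n_i, so the mole ratios apply directly to partial pressures at 471 °C.
P(H2O) required for 9700 torr of CO = (1/1) × 9700 = 9700 torr; available 13700 torr, so CO is limiting.
P(H2O) remaining = 13700 − (1/1) × 9700 = 4000 torr
P(gaseous products) = (1+1)/1 × 9700 = 19400 torr
P_total at 471 °C = 4000 + 19400 = 23400 torr
Scaling to 570 °C: P = 23400 × 843.15/744.15 = 26510 torr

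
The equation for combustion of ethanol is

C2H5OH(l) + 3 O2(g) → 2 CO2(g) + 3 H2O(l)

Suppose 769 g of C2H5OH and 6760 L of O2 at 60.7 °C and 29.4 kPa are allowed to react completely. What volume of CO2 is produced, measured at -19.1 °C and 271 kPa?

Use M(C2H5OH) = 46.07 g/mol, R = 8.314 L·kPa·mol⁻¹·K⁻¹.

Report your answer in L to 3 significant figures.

n(C2H5OH) = 769 / 46.07 = 16.69 mol
n(O2) = PV/RT = (29.4 × 6760) / (8.314 × 333.85) = 71.60 mol
For 16.69 mol C2H5OH, stoichiometry requires (3/1) × 16.69 = 50.07 mol O2; 71.60 mol is available, so C2H5OH is limiting.
n(CO2) = (2/1) × 16.69 = 33.38 mol
V(CO2) = nRT/P = 33.38 × 8.314 × 254.05 / 271 = 260.2 L

260 L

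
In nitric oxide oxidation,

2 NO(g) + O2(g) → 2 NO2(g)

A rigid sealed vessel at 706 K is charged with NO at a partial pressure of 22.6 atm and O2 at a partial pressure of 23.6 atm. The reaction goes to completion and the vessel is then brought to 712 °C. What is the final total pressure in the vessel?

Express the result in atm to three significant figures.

At constant V, partial pressures at 706 K are proportional to moles, so apply stoichiometry directly to pressures.
P(O2) required for 22.6 atm of NO = (1/2) × 22.6 = 11.30 atm; available 23.6 atm, so NO is limiting.
P(O2) remaining = 23.6 − (1/2) × 22.6 = 12.30 atm
P(gaseous products) = (2)/2 × 22.6 = 22.60 atm
P_total at 706 K = 12.30 + 22.60 = 34.90 atm
Scaling to 712 °C: P = 34.90 × 985.15/706 = 48.70 atm

48.7 atm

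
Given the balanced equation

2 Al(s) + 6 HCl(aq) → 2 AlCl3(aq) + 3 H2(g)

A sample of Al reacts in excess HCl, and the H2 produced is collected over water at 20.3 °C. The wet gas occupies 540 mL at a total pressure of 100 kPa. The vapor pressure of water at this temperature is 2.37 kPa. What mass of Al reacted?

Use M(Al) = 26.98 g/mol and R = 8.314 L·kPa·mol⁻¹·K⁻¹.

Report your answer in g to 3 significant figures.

P(H2) = 100 − 2.37 = 97.63 kPa
n(H2) = PV/RT = (97.63 × 0.5400) / (8.314 × 293.45) = 0.02161 mol
n(Al) = (2/3) × 0.02161 = 0.01441 mol
m(Al) = 0.01441 × 26.98 = 0.3888 g

0.389 g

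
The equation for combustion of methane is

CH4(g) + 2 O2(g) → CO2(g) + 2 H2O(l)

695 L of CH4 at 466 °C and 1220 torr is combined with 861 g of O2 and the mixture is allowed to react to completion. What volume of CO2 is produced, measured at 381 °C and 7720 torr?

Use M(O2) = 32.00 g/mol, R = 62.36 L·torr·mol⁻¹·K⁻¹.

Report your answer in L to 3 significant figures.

n(CH4) = PV/RT = (1220 × 695) / (62.36 × 739.15) = 18.40 mol
n(O2) = 861 / 32.00 = 26.91 mol
For 18.40 mol CH4, stoichiometry requires (2/1) × 18.40 = 36.80 mol O2; 26.91 mol is available, so O2 is limiting.
n(CO2) = (1/2) × 26.91 = 13.46 mol
V(CO2) = nRT/P = 13.46 × 62.36 × 654.15 / 7720 = 71.12 L

71.1 L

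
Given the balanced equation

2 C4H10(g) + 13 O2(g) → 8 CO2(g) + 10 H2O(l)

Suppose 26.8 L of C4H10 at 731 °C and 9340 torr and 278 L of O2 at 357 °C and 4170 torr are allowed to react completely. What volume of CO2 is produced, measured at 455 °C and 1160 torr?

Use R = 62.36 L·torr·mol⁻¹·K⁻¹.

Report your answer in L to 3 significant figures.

626 L

n(C4H10) = PV/RT = (9340 × 26.8) / (62.36 × 1004.15) = 3.997 mol
n(O2) = PV/RT = (4170 × 278) / (62.36 × 630.15) = 29.50 mol
For 3.997 mol C4H10, stoichiometry requires (13/2) × 3.997 = 25.98 mol O2; 29.50 mol is available, so C4H10 is limiting.
n(CO2) = (8/2) × 3.997 = 15.99 mol
V(CO2) = nRT/P = 15.99 × 62.36 × 728.15 / 1160 = 625.9 L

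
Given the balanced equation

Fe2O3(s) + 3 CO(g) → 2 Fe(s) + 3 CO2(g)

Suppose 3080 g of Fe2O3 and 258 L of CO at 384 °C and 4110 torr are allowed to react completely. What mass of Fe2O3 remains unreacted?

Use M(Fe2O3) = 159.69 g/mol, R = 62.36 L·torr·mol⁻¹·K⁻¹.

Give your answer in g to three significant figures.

1700 g

n(Fe2O3) = 3080 / 159.69 = 19.29 mol
n(CO) = PV/RT = (4110 × 258) / (62.36 × 657.15) = 25.88 mol
For 19.29 mol Fe2O3, stoichiometry requires (3/1) × 19.29 = 57.87 mol CO; 25.88 mol is available, so CO is limiting.
n(Fe2O3) consumed = (1/3) × 25.88 = 8.627 mol; remaining = 19.29 − 8.627 = 10.66 mol
m(Fe2O3) = 10.66 × 159.69 = 1702 g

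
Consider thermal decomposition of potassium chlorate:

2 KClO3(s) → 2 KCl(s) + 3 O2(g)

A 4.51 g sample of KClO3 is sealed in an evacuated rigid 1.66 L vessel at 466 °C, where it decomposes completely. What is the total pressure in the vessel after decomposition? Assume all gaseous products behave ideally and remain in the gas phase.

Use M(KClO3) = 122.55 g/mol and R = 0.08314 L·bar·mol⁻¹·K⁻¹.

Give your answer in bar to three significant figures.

2.04 bar

n(KClO3) = 4.51 / 122.55 = 0.03680 mol
n(gas produced) = (3/2) × 0.03680 = 0.05520 mol
P = nRT/V = 0.05520 × 0.08314 × 739.15 / 1.66 = 2.043 bar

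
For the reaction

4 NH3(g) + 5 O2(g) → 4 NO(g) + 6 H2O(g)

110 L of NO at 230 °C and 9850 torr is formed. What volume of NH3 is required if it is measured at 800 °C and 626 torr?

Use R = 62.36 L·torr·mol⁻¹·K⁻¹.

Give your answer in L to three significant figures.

3690 L

n(NO) = PV/RT = (9850 × 110) / (62.36 × 503.15) = 34.53 mol
n(NH3) = (4/4) × 34.53 = 34.53 mol
V = nRT/P = 34.53 × 62.36 × 1073.15 / 626 = 3691 L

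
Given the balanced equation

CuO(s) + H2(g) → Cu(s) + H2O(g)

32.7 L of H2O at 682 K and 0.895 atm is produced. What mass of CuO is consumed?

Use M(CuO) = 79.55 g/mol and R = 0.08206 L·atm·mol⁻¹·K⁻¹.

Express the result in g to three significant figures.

41.6 g

n(H2O) = PV/RT = (0.895 × 32.7) / (0.08206 × 682) = 0.5229 mol
n(CuO) = (1/1) × 0.5229 = 0.5229 mol
m(CuO) = 0.5229 × 79.55 = 41.60 g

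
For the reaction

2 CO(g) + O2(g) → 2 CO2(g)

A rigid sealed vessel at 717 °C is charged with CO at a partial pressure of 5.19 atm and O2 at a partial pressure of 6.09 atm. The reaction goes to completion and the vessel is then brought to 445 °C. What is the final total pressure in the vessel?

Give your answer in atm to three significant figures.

6.30 atm

Because the vessel is rigid and T is held at 717 °C, work the stoichiometry in partial pressures (P_i = n_iRT/V).
P(O2) required for 5.19 atm of CO = (1/2) × 5.19 = 2.595 atm; available 6.09 atm, so CO is limiting.
P(O2) remaining = 6.09 − (1/2) × 5.19 = 3.495 atm
P(gaseous products) = (2)/2 × 5.19 = 5.190 atm
P_total at 717 °C = 3.495 + 5.190 = 8.685 atm
Scaling to 445 °C: P = 8.685 × 718.15/990.15 = 6.299 atm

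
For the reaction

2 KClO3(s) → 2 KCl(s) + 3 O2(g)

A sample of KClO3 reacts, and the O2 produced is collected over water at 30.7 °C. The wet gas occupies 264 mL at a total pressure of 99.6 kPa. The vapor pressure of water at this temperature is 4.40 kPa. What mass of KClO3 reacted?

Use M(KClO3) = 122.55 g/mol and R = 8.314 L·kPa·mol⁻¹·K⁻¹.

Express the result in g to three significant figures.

P(O2) = 99.6 − 4.40 = 95.20 kPa
n(O2) = PV/RT = (95.20 × 0.2640) / (8.314 × 303.85) = 0.009949 mol
n(KClO3) = (2/3) × 0.009949 = 0.006633 mol
m(KClO3) = 0.006633 × 122.55 = 0.8129 g

0.813 g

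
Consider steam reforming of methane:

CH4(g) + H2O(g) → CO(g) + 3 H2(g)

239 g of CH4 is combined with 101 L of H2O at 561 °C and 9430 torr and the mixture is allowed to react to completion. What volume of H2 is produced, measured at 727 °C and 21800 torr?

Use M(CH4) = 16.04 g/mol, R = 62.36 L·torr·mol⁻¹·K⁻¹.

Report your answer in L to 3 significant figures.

128 L

n(CH4) = 239 / 16.04 = 14.90 mol
n(H2O) = PV/RT = (9430 × 101) / (62.36 × 834.15) = 18.31 mol
For 14.90 mol CH4, stoichiometry requires (1/1) × 14.90 = 14.90 mol H2O; 18.31 mol is available, so CH4 is limiting.
n(H2) = (3/1) × 14.90 = 44.70 mol
V(H2) = nRT/P = 44.70 × 62.36 × 1000.15 / 21800 = 127.9 L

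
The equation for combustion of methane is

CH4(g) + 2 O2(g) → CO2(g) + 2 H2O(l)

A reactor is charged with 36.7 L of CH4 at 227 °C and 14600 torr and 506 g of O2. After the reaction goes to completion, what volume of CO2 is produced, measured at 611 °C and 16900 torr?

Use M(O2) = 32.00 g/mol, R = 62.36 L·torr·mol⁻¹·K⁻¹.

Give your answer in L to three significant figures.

n(CH4) = PV/RT = (14600 × 36.7) / (62.36 × 500.15) = 17.18 mol
n(O2) = 506 / 32.00 = 15.81 mol
For 17.18 mol CH4, stoichiometry requires (2/1) × 17.18 = 34.36 mol O2; 15.81 mol is available, so O2 is limiting.
n(CO2) = (1/2) × 15.81 = 7.905 mol
V(CO2) = nRT/P = 7.905 × 62.36 × 884.15 / 16900 = 25.79 L

25.8 L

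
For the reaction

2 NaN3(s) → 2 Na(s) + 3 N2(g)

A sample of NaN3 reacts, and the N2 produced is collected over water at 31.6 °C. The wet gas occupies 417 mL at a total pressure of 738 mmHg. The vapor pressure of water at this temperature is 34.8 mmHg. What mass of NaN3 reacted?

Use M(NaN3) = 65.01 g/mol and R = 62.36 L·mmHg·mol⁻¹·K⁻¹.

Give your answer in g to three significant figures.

0.669 g

P(N2) = 738 − 34.8 = 703.2 mmHg
n(N2) = PV/RT = (703.2 × 0.4170) / (62.36 × 304.75) = 0.01543 mol
n(NaN3) = (2/3) × 0.01543 = 0.01029 mol
m(NaN3) = 0.01029 × 65.01 = 0.6690 g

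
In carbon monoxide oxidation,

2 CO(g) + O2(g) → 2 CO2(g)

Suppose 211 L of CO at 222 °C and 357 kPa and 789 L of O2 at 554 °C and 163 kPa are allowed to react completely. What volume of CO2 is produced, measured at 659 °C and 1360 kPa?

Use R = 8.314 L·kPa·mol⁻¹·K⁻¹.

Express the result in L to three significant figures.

104 L

n(CO) = PV/RT = (357 × 211) / (8.314 × 495.15) = 18.30 mol
n(O2) = PV/RT = (163 × 789) / (8.314 × 827.15) = 18.70 mol
For 18.30 mol CO, stoichiometry requires (1/2) × 18.30 = 9.150 mol O2; 18.70 mol is available, so CO is limiting.
n(CO2) = (2/2) × 18.30 = 18.30 mol
V(CO2) = nRT/P = 18.30 × 8.314 × 932.15 / 1360 = 104.3 L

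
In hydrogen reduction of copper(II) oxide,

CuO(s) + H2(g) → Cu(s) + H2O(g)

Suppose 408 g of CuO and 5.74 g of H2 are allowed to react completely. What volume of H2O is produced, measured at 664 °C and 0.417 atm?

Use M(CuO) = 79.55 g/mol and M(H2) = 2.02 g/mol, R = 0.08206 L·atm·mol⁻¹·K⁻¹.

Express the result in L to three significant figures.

524 L

n(CuO) = 408 / 79.55 = 5.129 mol
n(H2) = 5.74 / 2.02 = 2.842 mol
For 5.129 mol CuO, stoichiometry requires (1/1) × 5.129 = 5.129 mol H2; 2.842 mol is available, so H2 is limiting.
n(H2O) = (1/1) × 2.842 = 2.842 mol
V(H2O) = nRT/P = 2.842 × 0.08206 × 937.15 / 0.417 = 524.1 L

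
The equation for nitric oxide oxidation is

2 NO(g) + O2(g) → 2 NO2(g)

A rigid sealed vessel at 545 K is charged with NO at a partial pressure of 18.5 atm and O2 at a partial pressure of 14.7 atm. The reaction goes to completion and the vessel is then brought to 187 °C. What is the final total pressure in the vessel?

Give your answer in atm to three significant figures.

20.2 atm

At constant V, partial pressures at 545 K are proportional to moles, so apply stoichiometry directly to pressures.
P(O2) required for 18.5 atm of NO = (1/2) × 18.5 = 9.250 atm; available 14.7 atm, so NO is limiting.
P(O2) remaining = 14.7 − (1/2) × 18.5 = 5.450 atm
P(gaseous products) = (2)/2 × 18.5 = 18.50 atm
P_total at 545 K = 5.450 + 18.50 = 23.95 atm
Scaling to 187 °C: P = 23.95 × 460.15/545 = 20.22 atm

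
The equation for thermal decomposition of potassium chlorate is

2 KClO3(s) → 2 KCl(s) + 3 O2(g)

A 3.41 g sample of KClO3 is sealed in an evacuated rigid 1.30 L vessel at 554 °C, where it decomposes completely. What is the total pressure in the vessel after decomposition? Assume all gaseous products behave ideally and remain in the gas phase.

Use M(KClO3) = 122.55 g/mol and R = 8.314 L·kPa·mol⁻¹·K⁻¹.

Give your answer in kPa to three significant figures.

n(KClO3) = 3.41 / 122.55 = 0.02783 mol
n(gas produced) = (3/2) × 0.02783 = 0.04175 mol
P = nRT/V = 0.04175 × 8.314 × 827.15 / 1.30 = 220.9 kPa

221 kPa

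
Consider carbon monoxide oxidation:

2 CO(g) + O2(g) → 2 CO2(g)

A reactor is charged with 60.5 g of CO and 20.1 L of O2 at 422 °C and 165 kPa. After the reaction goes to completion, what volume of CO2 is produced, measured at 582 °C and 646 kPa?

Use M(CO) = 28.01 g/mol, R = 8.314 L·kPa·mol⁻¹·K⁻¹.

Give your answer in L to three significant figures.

12.6 L

n(CO) = 60.5 / 28.01 = 2.160 mol
n(O2) = PV/RT = (165 × 20.1) / (8.314 × 695.15) = 0.5738 mol
For 2.160 mol CO, stoichiometry requires (1/2) × 2.160 = 1.080 mol O2; 0.5738 mol is available, so O2 is limiting.
n(CO2) = (2/1) × 0.5738 = 1.148 mol
V(CO2) = nRT/P = 1.148 × 8.314 × 855.15 / 646 = 12.63 L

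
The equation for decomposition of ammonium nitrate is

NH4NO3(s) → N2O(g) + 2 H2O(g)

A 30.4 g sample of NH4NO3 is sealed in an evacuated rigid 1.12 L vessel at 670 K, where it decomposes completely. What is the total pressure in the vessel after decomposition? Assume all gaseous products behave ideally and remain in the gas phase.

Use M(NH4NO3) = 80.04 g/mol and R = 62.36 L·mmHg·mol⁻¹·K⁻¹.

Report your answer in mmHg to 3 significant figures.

42500 mmHg

n(NH4NO3) = 30.4 / 80.04 = 0.3798 mol
n(gas produced) = (3/1) × 0.3798 = 1.139 mol
P = nRT/V = 1.139 × 62.36 × 670 / 1.12 = 42490 mmHg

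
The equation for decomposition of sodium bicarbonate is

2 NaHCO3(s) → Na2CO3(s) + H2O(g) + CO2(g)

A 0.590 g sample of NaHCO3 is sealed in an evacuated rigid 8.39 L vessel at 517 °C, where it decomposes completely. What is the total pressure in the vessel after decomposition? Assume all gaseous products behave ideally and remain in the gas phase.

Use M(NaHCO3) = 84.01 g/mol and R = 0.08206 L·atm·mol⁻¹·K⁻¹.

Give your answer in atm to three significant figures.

n(NaHCO3) = 0.590 / 84.01 = 0.007023 mol
n(gas produced) = (2/2) × 0.007023 = 0.007023 mol
P = nRT/V = 0.007023 × 0.08206 × 790.15 / 8.39 = 0.05428 atm

0.0543 atm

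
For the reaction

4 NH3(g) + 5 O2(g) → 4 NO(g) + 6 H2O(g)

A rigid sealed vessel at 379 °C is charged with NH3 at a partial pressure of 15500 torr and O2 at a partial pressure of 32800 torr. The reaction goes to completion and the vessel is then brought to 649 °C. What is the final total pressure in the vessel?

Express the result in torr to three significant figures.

73800 torr

Because the vessel is rigid and T is held at 379 °C, work the stoichiometry in partial pressures (P_i = n_iRT/V).
P(O2) required for 15500 torr of NH3 = (5/4) × 15500 = 19380 torr; available 32800 torr, so NH3 is limiting.
P(O2) remaining = 32800 − (5/4) × 15500 = 13420 torr
P(gaseous products) = (4+6)/4 × 15500 = 38750 torr
P_total at 379 °C = 13420 + 38750 = 52170 torr
Scaling to 649 °C: P = 52170 × 922.15/652.15 = 73770 torr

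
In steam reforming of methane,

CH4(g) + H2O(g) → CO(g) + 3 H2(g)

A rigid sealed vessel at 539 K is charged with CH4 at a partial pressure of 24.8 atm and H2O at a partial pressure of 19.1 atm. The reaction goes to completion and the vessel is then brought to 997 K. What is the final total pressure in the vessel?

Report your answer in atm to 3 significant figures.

152 atm

At constant V, partial pressures at 539 K are proportional to moles, so apply stoichiometry directly to pressures.
P(H2O) required for 24.8 atm of CH4 = (1/1) × 24.8 = 24.80 atm; available 19.1 atm, so H2O is limiting.
P(CH4) remaining = 24.8 − (1/1) × 19.1 = 5.700 atm
P(gaseous products) = (1+3)/1 × 19.1 = 76.40 atm
P_total at 539 K = 5.700 + 76.40 = 82.10 atm
Scaling to 997 K: P = 82.10 × 997/539 = 151.9 atm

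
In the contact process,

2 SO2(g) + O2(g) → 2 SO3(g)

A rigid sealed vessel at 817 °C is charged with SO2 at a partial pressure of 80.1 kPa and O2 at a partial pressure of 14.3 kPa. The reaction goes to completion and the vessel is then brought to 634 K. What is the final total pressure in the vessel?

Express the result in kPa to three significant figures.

At constant V, partial pressures at 817 °C are proportional to moles, so apply stoichiometry directly to pressures.
P(O2) required for 80.1 kPa of SO2 = (1/2) × 80.1 = 40.05 kPa; available 14.3 kPa, so O2 is limiting.
P(SO2) remaining = 80.1 − (2/1) × 14.3 = 51.50 kPa
P(gaseous products) = (2)/1 × 14.3 = 28.60 kPa
P_total at 817 °C = 51.50 + 28.60 = 80.10 kPa
Scaling to 634 K: P = 80.10 × 634/1090.15 = 46.58 kPa

46.6 kPa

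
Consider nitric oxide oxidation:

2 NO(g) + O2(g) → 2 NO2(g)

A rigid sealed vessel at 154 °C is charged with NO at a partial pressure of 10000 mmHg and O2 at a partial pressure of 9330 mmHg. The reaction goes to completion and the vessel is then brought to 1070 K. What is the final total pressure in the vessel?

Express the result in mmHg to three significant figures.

With V and T fixed, P_i ∝ n_i, so the mole ratios apply directly to partial pressures at 154 °C.
P(O2) required for 10000 mmHg of NO = (1/2) × 10000 = 5000 mmHg; available 9330 mmHg, so NO is limiting.
P(O2) remaining = 9330 − (1/2) × 10000 = 4330 mmHg
P(gaseous products) = (2)/2 × 10000 = 10000 mmHg
P_total at 154 °C = 4330 + 10000 = 14330 mmHg
Scaling to 1070 K: P = 14330 × 1070/427.15 = 35900 mmHg

35900 mmHg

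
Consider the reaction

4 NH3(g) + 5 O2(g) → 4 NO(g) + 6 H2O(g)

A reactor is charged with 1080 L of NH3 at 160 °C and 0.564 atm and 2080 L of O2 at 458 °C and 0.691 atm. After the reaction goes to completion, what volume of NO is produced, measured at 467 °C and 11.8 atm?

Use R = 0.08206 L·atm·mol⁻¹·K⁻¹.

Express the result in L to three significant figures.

88.2 L

n(NH3) = PV/RT = (0.564 × 1080) / (0.08206 × 433.15) = 17.14 mol
n(O2) = PV/RT = (0.691 × 2080) / (0.08206 × 731.15) = 23.96 mol
For 17.14 mol NH3, stoichiometry requires (5/4) × 17.14 = 21.43 mol O2; 23.96 mol is available, so NH3 is limiting.
n(NO) = (4/4) × 17.14 = 17.14 mol
V(NO) = nRT/P = 17.14 × 0.08206 × 740.15 / 11.8 = 88.22 L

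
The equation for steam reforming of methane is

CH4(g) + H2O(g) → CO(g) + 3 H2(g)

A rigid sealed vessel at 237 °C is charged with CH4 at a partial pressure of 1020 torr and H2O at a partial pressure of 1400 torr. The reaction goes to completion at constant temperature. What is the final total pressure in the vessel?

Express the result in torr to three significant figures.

Because the vessel is rigid and T is held at 237 °C, work the stoichiometry in partial pressures (P_i = n_iRT/V).
P(H2O) required for 1020 torr of CH4 = (1/1) × 1020 = 1020 torr; available 1400 torr, so CH4 is limiting.
P(H2O) remaining = 1400 − (1/1) × 1020 = 380.0 torr
P(gaseous products) = (1+3)/1 × 1020 = 4080 torr
P_total at 237 °C = 380.0 + 4080 = 4460 torr

4460 torr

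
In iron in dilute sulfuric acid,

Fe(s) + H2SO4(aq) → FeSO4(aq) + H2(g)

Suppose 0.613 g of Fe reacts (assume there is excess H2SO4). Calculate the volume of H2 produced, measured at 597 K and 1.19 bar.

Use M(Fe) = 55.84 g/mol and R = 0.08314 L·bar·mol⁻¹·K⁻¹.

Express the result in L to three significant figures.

0.458 L

n(Fe) = 0.6130 / 55.84 = 0.01098 mol
n(H2) = (1/1) × 0.01098 = 0.01098 mol
V = nRT/P = 0.01098 × 0.08314 × 597 / 1.19 = 0.4580 L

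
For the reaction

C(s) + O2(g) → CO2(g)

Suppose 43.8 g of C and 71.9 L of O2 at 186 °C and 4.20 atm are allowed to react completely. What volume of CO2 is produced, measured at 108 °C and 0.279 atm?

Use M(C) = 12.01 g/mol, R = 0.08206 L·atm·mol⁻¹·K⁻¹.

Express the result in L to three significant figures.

n(C) = 43.8 / 12.01 = 3.647 mol
n(O2) = PV/RT = (4.20 × 71.9) / (0.08206 × 459.15) = 8.015 mol
For 3.647 mol C, stoichiometry requires (1/1) × 3.647 = 3.647 mol O2; 8.015 mol is available, so C is limiting.
n(CO2) = (1/1) × 3.647 = 3.647 mol
V(CO2) = nRT/P = 3.647 × 0.08206 × 381.15 / 0.279 = 408.8 L

409 L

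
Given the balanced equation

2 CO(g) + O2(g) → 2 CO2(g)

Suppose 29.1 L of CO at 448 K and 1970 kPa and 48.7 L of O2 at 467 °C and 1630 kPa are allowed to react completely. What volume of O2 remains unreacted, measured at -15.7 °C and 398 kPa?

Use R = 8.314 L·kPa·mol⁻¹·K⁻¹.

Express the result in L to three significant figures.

28.0 L

n(CO) = PV/RT = (1970 × 29.1) / (8.314 × 448) = 15.39 mol
n(O2) = PV/RT = (1630 × 48.7) / (8.314 × 740.15) = 12.90 mol
For 15.39 mol CO, stoichiometry requires (1/2) × 15.39 = 7.695 mol O2; 12.90 mol is available, so CO is limiting.
n(O2) consumed = (1/2) × 15.39 = 7.695 mol; remaining = 12.90 − 7.695 = 5.205 mol
V(O2) = nRT/P = 5.205 × 8.314 × 257.45 / 398 = 27.99 L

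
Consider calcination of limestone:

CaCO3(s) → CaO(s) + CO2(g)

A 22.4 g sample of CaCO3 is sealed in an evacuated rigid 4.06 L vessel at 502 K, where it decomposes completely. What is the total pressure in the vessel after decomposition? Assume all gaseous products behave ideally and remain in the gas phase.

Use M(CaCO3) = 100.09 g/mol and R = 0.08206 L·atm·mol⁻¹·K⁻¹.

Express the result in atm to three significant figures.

2.27 atm

n(CaCO3) = 22.4 / 100.09 = 0.2238 mol
n(gas produced) = (1/1) × 0.2238 = 0.2238 mol
P = nRT/V = 0.2238 × 0.08206 × 502 / 4.06 = 2.271 atm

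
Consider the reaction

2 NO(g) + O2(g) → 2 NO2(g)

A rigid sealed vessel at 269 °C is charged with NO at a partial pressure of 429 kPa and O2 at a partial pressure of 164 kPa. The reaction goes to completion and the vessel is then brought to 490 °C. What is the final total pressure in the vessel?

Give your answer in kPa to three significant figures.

604 kPa

With V and T fixed, P_i ∝ n_i, so the mole ratios apply directly to partial pressures at 269 °C.
P(O2) required for 429 kPa of NO = (1/2) × 429 = 214.5 kPa; available 164 kPa, so O2 is limiting.
P(NO) remaining = 429 − (2/1) × 164 = 101.0 kPa
P(gaseous products) = (2)/1 × 164 = 328.0 kPa
P_total at 269 °C = 101.0 + 328.0 = 429.0 kPa
Scaling to 490 °C: P = 429.0 × 763.15/542.15 = 603.9 kPa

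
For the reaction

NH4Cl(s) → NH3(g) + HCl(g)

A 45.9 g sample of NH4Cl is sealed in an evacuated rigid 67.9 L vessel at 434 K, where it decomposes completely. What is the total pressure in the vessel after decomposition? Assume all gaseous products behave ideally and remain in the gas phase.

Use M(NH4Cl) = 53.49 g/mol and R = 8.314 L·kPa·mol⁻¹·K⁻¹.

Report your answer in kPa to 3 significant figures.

91.2 kPa

n(NH4Cl) = 45.9 / 53.49 = 0.8581 mol
n(gas produced) = (2/1) × 0.8581 = 1.716 mol
P = nRT/V = 1.716 × 8.314 × 434 / 67.9 = 91.19 kPa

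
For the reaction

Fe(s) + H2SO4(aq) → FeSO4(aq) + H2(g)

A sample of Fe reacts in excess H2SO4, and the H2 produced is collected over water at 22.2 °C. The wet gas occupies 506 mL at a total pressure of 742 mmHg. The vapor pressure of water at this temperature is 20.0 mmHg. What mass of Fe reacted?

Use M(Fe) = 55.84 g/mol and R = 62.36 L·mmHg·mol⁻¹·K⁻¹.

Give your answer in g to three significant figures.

P(H2) = 742 − 20.0 = 722.0 mmHg
n(H2) = PV/RT = (722.0 × 0.5060) / (62.36 × 295.35) = 0.01984 mol
n(Fe) = (1/1) × 0.01984 = 0.01984 mol
m(Fe) = 0.01984 × 55.84 = 1.108 g

1.11 g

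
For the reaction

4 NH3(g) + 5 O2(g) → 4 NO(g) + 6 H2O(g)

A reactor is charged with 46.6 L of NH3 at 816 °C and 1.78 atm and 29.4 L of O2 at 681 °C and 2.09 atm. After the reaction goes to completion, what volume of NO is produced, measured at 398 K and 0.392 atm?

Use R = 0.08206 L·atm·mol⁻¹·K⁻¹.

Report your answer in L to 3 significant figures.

n(NH3) = PV/RT = (1.78 × 46.6) / (0.08206 × 1089.15) = 0.9281 mol
n(O2) = PV/RT = (2.09 × 29.4) / (0.08206 × 954.15) = 0.7848 mol
For 0.9281 mol NH3, stoichiometry requires (5/4) × 0.9281 = 1.160 mol O2; 0.7848 mol is available, so O2 is limiting.
n(NO) = (4/5) × 0.7848 = 0.6278 mol
V(NO) = nRT/P = 0.6278 × 0.08206 × 398 / 0.392 = 52.31 L

52.3 L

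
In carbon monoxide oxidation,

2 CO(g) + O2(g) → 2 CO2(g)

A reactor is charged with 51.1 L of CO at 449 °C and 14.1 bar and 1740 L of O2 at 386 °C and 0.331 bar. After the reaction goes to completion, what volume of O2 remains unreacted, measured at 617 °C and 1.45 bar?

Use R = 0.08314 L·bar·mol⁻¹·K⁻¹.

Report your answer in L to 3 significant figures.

n(CO) = PV/RT = (14.1 × 51.1) / (0.08314 × 722.15) = 12.00 mol
n(O2) = PV/RT = (0.331 × 1740) / (0.08314 × 659.15) = 10.51 mol
For 12.00 mol CO, stoichiometry requires (1/2) × 12.00 = 6.000 mol O2; 10.51 mol is available, so CO is limiting.
n(O2) consumed = (1/2) × 12.00 = 6.000 mol; remaining = 10.51 − 6.000 = 4.510 mol
V(O2) = nRT/P = 4.510 × 0.08314 × 890.15 / 1.45 = 230.2 L

230 L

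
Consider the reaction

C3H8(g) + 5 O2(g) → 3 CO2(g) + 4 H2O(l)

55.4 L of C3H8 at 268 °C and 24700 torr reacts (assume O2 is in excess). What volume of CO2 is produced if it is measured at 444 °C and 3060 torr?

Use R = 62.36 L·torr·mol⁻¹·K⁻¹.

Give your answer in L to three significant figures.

1780 L

n(C3H8) = PV/RT = (24700 × 55.4) / (62.36 × 541.15) = 40.55 mol
n(CO2) = (3/1) × 40.55 = 121.6 mol
V = nRT/P = 121.6 × 62.36 × 717.15 / 3060 = 1777 L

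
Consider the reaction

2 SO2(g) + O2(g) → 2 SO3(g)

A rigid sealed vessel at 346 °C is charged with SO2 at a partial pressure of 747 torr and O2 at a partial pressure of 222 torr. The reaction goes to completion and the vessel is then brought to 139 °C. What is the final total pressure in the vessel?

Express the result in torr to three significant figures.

Because the vessel is rigid and T is held at 346 °C, work the stoichiometry in partial pressures (P_i = n_iRT/V).
P(O2) required for 747 torr of SO2 = (1/2) × 747 = 373.5 torr; available 222 torr, so O2 is limiting.
P(SO2) remaining = 747 − (2/1) × 222 = 303.0 torr
P(gaseous products) = (2)/1 × 222 = 444.0 torr
P_total at 346 °C = 303.0 + 444.0 = 747.0 torr
Scaling to 139 °C: P = 747.0 × 412.15/619.15 = 497.3 torr

497 torr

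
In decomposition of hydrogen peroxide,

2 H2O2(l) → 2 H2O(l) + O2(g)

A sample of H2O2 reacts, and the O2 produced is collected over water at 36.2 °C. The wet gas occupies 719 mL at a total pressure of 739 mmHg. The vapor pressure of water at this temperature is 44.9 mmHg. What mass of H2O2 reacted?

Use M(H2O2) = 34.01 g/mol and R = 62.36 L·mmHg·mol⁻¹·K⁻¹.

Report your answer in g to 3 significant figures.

P(O2) = 739 − 44.9 = 694.1 mmHg
n(O2) = PV/RT = (694.1 × 0.7190) / (62.36 × 309.35) = 0.02587 mol
n(H2O2) = (2/1) × 0.02587 = 0.05174 mol
m(H2O2) = 0.05174 × 34.01 = 1.760 g

1.76 g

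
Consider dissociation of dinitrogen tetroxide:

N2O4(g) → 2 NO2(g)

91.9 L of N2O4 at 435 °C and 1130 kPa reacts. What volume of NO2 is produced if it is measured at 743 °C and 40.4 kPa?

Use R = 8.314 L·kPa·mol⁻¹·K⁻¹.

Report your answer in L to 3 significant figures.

7380 L

n(N2O4) = PV/RT = (1130 × 91.9) / (8.314 × 708.15) = 17.64 mol
n(NO2) = (2/1) × 17.64 = 35.28 mol
V = nRT/P = 35.28 × 8.314 × 1016.15 / 40.4 = 7378 L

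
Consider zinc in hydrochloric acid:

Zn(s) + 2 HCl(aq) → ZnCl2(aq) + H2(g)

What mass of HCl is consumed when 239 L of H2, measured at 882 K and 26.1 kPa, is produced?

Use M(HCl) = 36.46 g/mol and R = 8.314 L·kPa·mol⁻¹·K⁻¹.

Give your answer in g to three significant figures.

62.0 g

n(H2) = PV/RT = (26.1 × 239) / (8.314 × 882) = 0.8507 mol
n(HCl) = (2/1) × 0.8507 = 1.701 mol
m(HCl) = 1.701 × 36.46 = 62.02 g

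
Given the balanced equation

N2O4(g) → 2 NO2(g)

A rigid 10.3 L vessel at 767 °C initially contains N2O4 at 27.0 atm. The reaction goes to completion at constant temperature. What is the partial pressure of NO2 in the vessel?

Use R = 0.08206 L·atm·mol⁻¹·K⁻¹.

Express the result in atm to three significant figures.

n(N2O4)₀ = PV/RT = (27.0 × 10.3) / (0.08206 × 1040.15) = 3.258 mol
n(NO2) = (2/1) × 3.258 = 6.516 mol
P(NO2) = nRT/V = 6.516 × 0.08206 × 1040.15 / 10.3 = 54.00 atm

54.0 atm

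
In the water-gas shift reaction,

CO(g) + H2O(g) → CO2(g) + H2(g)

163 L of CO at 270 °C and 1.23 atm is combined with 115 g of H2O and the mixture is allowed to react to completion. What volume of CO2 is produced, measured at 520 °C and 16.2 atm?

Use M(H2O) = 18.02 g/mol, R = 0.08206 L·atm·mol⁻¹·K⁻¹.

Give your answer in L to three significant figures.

n(CO) = PV/RT = (1.23 × 163) / (0.08206 × 543.15) = 4.498 mol
n(H2O) = 115 / 18.02 = 6.382 mol
For 4.498 mol CO, stoichiometry requires (1/1) × 4.498 = 4.498 mol H2O; 6.382 mol is available, so CO is limiting.
n(CO2) = (1/1) × 4.498 = 4.498 mol
V(CO2) = nRT/P = 4.498 × 0.08206 × 793.15 / 16.2 = 18.07 L

18.1 L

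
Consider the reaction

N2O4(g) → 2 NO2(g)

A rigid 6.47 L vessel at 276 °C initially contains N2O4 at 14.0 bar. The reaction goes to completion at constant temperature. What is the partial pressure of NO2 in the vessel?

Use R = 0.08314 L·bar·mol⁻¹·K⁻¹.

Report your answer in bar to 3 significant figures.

n(N2O4)₀ = PV/RT = (14.0 × 6.47) / (0.08314 × 549.15) = 1.984 mol
n(NO2) = (2/1) × 1.984 = 3.968 mol
P(NO2) = nRT/V = 3.968 × 0.08314 × 549.15 / 6.47 = 28.00 bar

28.0 bar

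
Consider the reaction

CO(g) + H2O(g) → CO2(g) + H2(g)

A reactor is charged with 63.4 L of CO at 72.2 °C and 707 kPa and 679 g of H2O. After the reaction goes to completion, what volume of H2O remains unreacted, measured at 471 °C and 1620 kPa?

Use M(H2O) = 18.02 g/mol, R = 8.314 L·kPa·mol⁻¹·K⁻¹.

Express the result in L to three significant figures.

n(CO) = PV/RT = (707 × 63.4) / (8.314 × 345.35) = 15.61 mol
n(H2O) = 679 / 18.02 = 37.68 mol
For 15.61 mol CO, stoichiometry requires (1/1) × 15.61 = 15.61 mol H2O; 37.68 mol is available, so CO is limiting.
n(H2O) consumed = (1/1) × 15.61 = 15.61 mol; remaining = 37.68 − 15.61 = 22.07 mol
V(H2O) = nRT/P = 22.07 × 8.314 × 744.15 / 1620 = 84.29 L

84.3 L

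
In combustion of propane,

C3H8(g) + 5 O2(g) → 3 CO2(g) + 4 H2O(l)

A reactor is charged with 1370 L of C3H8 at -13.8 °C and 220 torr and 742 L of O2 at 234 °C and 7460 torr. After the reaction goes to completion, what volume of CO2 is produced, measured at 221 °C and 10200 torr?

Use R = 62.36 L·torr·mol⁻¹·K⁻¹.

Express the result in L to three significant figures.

169 L

n(C3H8) = PV/RT = (220 × 1370) / (62.36 × 259.35) = 18.64 mol
n(O2) = PV/RT = (7460 × 742) / (62.36 × 507.15) = 175.0 mol
For 18.64 mol C3H8, stoichiometry requires (5/1) × 18.64 = 93.20 mol O2; 175.0 mol is available, so C3H8 is limiting.
n(CO2) = (3/1) × 18.64 = 55.92 mol
V(CO2) = nRT/P = 55.92 × 62.36 × 494.15 / 10200 = 168.9 L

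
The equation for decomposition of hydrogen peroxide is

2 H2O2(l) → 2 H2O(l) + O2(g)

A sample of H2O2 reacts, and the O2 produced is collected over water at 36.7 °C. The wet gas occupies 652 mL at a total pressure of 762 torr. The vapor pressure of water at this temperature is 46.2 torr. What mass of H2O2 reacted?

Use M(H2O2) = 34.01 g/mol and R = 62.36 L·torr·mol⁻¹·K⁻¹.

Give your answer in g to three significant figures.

P(O2) = 762 − 46.2 = 715.8 torr
n(O2) = PV/RT = (715.8 × 0.6520) / (62.36 × 309.85) = 0.02415 mol
n(H2O2) = (2/1) × 0.02415 = 0.04830 mol
m(H2O2) = 0.04830 × 34.01 = 1.643 g

1.64 g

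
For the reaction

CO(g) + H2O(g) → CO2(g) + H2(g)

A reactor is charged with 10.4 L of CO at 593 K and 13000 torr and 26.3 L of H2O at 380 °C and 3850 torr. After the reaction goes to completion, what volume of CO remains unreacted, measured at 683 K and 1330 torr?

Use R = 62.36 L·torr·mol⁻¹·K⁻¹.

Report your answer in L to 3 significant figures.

n(CO) = PV/RT = (13000 × 10.4) / (62.36 × 593) = 3.656 mol
n(H2O) = PV/RT = (3850 × 26.3) / (62.36 × 653.15) = 2.486 mol
For 3.656 mol CO, stoichiometry requires (1/1) × 3.656 = 3.656 mol H2O; 2.486 mol is available, so H2O is limiting.
n(CO) consumed = (1/1) × 2.486 = 2.486 mol; remaining = 3.656 − 2.486 = 1.170 mol
V(CO) = nRT/P = 1.170 × 62.36 × 683 / 1330 = 37.47 L

37.5 L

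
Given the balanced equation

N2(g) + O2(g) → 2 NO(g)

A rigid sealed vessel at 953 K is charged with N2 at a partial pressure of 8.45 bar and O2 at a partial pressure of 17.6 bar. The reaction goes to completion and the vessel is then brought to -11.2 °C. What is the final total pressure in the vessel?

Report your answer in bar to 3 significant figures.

With V and T fixed, P_i ∝ n_i, so the mole ratios apply directly to partial pressures at 953 K.
P(O2) required for 8.45 bar of N2 = (1/1) × 8.45 = 8.450 bar; available 17.6 bar, so N2 is limiting.
P(O2) remaining = 17.6 − (1/1) × 8.45 = 9.150 bar
P(gaseous products) = (2)/1 × 8.45 = 16.90 bar
P_total at 953 K = 9.150 + 16.90 = 26.05 bar
Scaling to -11.2 °C: P = 26.05 × 261.95/953 = 7.160 bar

7.16 bar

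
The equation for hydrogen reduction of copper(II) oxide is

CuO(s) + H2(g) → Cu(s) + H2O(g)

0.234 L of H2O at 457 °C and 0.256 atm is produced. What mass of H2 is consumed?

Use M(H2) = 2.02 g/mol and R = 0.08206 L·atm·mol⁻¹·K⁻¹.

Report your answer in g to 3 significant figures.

0.00202 g

n(H2O) = PV/RT = (0.256 × 0.234) / (0.08206 × 730.15) = 0.0009998 mol
n(H2) = (1/1) × 0.0009998 = 0.0009998 mol
m(H2) = 0.0009998 × 2.02 = 0.002020 g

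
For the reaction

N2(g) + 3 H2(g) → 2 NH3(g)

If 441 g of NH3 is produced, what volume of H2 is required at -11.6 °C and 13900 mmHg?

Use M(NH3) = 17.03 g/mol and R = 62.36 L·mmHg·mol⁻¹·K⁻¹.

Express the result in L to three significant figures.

45.6 L

n(NH3) = 441.0 / 17.03 = 25.90 mol
n(H2) = (3/2) × 25.90 = 38.85 mol
V = nRT/P = 38.85 × 62.36 × 261.55 / 13900 = 45.59 L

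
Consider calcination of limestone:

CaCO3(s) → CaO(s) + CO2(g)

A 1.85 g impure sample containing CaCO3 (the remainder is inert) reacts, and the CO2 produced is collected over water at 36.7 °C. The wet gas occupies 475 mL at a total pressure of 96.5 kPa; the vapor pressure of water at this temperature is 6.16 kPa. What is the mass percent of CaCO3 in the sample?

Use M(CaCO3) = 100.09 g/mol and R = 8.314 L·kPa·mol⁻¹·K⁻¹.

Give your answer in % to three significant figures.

90.1 %

P(CO2) = 96.5 − 6.16 = 90.34 kPa
n(CO2) = PV/RT = (90.34 × 0.4750) / (8.314 × 309.85) = 0.01666 mol
n(CaCO3) = (1/1) × 0.01666 = 0.01666 mol
m(CaCO3) = 0.01666 × 100.09 = 1.667 g
%CaCO3 = 1.667 / 1.85 × 100 = 90.11%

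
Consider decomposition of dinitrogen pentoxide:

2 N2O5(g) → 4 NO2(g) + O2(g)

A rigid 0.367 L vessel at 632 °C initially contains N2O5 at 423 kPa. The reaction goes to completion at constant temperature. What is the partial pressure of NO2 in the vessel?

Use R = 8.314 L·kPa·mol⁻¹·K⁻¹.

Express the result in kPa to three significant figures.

n(N2O5)₀ = PV/RT = (423 × 0.367) / (8.314 × 905.15) = 0.02063 mol
n(NO2) = (4/2) × 0.02063 = 0.04126 mol
P(NO2) = nRT/V = 0.04126 × 8.314 × 905.15 / 0.367 = 846.0 kPa

846 kPa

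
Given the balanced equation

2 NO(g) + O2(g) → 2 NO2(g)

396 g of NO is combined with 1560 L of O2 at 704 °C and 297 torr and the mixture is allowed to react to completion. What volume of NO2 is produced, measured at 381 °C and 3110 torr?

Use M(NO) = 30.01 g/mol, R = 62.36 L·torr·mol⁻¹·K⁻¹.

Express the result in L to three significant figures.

n(NO) = 396 / 30.01 = 13.20 mol
n(O2) = PV/RT = (297 × 1560) / (62.36 × 977.15) = 7.604 mol
For 13.20 mol NO, stoichiometry requires (1/2) × 13.20 = 6.600 mol O2; 7.604 mol is available, so NO is limiting.
n(NO2) = (2/2) × 13.20 = 13.20 mol
V(NO2) = nRT/P = 13.20 × 62.36 × 654.15 / 3110 = 173.1 L

173 L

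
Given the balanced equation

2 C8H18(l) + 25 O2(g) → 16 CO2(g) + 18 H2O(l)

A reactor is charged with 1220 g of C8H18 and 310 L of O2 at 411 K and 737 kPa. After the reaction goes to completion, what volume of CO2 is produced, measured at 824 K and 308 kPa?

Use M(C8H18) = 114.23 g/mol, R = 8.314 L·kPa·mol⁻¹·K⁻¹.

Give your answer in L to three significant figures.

952 L

n(C8H18) = 1220 / 114.23 = 10.68 mol
n(O2) = PV/RT = (737 × 310) / (8.314 × 411) = 66.86 mol
For 10.68 mol C8H18, stoichiometry requires (25/2) × 10.68 = 133.5 mol O2; 66.86 mol is available, so O2 is limiting.
n(CO2) = (16/25) × 66.86 = 42.79 mol
V(CO2) = nRT/P = 42.79 × 8.314 × 824 / 308 = 951.8 L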